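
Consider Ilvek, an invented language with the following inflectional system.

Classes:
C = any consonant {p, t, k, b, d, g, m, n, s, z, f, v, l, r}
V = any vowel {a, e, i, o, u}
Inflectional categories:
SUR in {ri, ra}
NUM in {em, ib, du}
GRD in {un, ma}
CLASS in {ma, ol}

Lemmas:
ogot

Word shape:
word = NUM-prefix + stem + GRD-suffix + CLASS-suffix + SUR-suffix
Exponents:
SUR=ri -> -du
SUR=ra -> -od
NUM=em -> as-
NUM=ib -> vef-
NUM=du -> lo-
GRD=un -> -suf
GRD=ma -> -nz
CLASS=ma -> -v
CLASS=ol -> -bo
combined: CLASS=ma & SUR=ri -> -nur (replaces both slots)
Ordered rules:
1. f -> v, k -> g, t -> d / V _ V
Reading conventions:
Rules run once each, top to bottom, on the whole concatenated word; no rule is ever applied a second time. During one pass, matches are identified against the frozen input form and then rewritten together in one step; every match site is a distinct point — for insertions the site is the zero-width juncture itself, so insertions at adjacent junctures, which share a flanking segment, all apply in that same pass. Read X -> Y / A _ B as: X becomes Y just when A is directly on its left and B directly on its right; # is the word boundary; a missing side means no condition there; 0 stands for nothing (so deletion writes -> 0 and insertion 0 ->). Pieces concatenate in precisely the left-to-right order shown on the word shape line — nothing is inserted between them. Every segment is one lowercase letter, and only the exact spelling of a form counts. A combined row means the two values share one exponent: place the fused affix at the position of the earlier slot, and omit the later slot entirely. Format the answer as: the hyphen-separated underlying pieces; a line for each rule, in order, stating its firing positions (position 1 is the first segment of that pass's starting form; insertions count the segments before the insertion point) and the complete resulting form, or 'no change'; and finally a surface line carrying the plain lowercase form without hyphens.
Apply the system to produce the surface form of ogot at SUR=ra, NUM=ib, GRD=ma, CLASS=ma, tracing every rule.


underlying: vef-ogot-nz-v-od
1. f -> v, k -> g, t -> d / V _ V: fires at position(s) 3: vevogotnzvod
surface: vevogotnzvod


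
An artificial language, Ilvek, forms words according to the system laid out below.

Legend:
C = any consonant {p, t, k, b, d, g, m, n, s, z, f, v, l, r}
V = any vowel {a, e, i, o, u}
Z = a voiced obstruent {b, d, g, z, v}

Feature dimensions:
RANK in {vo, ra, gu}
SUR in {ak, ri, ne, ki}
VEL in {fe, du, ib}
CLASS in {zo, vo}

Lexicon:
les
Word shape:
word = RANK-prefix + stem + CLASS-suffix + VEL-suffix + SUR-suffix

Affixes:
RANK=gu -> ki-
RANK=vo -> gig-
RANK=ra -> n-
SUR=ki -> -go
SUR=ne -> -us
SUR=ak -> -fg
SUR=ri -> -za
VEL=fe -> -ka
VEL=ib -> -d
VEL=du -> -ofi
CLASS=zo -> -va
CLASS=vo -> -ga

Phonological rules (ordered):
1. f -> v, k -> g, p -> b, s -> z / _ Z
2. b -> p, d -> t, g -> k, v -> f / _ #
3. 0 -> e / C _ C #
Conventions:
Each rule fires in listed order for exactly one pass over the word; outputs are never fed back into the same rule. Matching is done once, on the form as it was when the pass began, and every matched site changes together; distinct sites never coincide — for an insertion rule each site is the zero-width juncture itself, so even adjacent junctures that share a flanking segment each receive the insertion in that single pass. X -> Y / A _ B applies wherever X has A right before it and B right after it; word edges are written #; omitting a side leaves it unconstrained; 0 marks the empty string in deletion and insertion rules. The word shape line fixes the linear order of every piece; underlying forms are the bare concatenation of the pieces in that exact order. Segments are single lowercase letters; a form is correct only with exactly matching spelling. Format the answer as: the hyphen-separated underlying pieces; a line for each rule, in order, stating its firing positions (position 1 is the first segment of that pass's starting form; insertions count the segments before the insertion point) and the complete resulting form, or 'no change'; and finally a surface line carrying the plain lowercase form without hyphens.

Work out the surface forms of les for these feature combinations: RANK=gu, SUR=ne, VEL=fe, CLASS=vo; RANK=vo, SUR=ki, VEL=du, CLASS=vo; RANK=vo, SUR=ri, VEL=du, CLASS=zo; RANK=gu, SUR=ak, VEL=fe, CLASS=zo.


cell RANK=gu, SUR=ne, VEL=fe, CLASS=vo:
underlying: ki-les-ga-ka-us
1. f -> v, k -> g, p -> b, s -> z / _ Z: fires at position(s) 5: kilezgakaus
2. b -> p, d -> t, g -> k, v -> f / _ #: no change
3. 0 -> e / C _ C #: no change
surface: kilezgakaus

cell RANK=vo, SUR=ki, VEL=du, CLASS=vo:
underlying: gig-les-ga-ofi-go
1. f -> v, k -> g, p -> b, s -> z / _ Z: fires at position(s) 6: giglezgaofigo
2. b -> p, d -> t, g -> k, v -> f / _ #: no change
3. 0 -> e / C _ C #: no change
surface: giglezgaofigo

cell RANK=vo, SUR=ri, VEL=du, CLASS=zo:
underlying: gig-les-va-ofi-za
1. f -> v, k -> g, p -> b, s -> z / _ Z: fires at position(s) 6: giglezvaofiza
2. b -> p, d -> t, g -> k, v -> f / _ #: no change
3. 0 -> e / C _ C #: no change
surface: giglezvaofiza

cell RANK=gu, SUR=ak, VEL=fe, CLASS=zo:
underlying: ki-les-va-ka-fg
1. f -> v, k -> g, p -> b, s -> z / _ Z: fires at position(s) 5, 10: kilezvakavg
2. b -> p, d -> t, g -> k, v -> f / _ #: fires at position(s) 11: kilezvakavk
3. 0 -> e / C _ C #: inserts after position(s) 10: kilezvakavek
surface: kilezvakavek


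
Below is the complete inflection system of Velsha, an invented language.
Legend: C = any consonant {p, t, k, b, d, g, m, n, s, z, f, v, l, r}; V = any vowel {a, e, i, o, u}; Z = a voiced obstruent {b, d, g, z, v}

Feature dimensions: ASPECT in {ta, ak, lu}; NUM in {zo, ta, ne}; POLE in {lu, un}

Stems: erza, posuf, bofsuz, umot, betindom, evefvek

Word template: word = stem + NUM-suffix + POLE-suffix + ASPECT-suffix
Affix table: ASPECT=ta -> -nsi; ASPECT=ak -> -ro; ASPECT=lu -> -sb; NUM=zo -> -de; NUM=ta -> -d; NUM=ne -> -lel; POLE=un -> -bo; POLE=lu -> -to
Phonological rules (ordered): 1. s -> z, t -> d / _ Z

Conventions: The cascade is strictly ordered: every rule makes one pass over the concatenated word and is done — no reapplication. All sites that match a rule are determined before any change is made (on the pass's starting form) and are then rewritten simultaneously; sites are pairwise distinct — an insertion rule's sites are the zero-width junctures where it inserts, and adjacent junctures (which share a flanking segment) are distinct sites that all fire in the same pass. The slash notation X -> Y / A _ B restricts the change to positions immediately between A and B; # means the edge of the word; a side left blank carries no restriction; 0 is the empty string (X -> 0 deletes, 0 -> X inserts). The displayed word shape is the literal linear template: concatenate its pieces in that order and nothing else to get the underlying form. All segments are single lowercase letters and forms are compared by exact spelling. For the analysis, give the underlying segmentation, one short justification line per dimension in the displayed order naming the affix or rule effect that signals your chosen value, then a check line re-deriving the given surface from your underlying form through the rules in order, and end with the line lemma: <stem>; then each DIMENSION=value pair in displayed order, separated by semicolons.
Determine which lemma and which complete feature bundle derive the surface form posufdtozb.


underlying: posuf-d-to-sb
ASPECT=lu - signalled by the affix -sb
NUM=ta - signalled by the affix -d
POLE=lu - signalled by the affix -to
check: posufdtosb -> posufdtozb
lemma: posuf; ASPECT=lu; NUM=ta; POLE=lu


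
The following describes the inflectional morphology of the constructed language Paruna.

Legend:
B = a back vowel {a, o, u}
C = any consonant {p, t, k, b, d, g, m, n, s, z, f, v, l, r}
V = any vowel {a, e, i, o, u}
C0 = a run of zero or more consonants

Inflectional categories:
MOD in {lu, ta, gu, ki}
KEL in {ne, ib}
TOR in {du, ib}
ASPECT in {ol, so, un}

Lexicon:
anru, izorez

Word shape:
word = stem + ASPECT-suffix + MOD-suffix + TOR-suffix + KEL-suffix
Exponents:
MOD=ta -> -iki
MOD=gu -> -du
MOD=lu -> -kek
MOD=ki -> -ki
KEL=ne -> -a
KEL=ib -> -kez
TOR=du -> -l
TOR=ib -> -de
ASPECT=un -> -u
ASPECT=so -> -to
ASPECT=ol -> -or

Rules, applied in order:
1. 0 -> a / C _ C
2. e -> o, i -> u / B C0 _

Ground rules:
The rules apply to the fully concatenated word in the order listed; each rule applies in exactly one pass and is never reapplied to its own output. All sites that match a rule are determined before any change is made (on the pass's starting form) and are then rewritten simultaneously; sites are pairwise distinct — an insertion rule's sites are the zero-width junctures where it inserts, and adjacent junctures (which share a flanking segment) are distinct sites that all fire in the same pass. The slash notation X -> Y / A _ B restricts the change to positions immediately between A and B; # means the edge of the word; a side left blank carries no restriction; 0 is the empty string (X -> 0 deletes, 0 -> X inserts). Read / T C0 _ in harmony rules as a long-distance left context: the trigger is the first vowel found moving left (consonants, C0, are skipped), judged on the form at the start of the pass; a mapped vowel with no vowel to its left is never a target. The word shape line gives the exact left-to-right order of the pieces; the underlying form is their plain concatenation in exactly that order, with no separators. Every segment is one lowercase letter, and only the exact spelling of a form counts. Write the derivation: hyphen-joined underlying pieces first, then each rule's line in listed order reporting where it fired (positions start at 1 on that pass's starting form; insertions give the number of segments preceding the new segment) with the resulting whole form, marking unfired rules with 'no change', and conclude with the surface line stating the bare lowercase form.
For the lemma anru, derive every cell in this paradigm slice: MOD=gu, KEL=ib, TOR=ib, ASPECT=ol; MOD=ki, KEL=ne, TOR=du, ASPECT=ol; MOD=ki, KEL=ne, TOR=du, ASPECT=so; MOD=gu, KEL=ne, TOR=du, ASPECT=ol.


cell MOD=gu, KEL=ib, TOR=ib, ASPECT=ol:
underlying: anru-or-du-de-kez
1. 0 -> a / C _ C: inserts after position(s) 2, 6: anaruoradudekez
2. e -> o, i -> u / B C0 _: fires at position(s) 12: anaruoradudokez
surface: anaruoradudokez

cell MOD=ki, KEL=ne, TOR=du, ASPECT=ol:
underlying: anru-or-ki-l-a
1. 0 -> a / C _ C: inserts after position(s) 2, 6: anaruorakila
2. e -> o, i -> u / B C0 _: fires at position(s) 10: anaruorakula
surface: anaruorakula

cell MOD=ki, KEL=ne, TOR=du, ASPECT=so:
underlying: anru-to-ki-l-a
1. 0 -> a / C _ C: inserts after position(s) 2: anarutokila
2. e -> o, i -> u / B C0 _: fires at position(s) 9: anarutokula
surface: anarutokula

cell MOD=gu, KEL=ne, TOR=du, ASPECT=ol:
underlying: anru-or-du-l-a
1. 0 -> a / C _ C: inserts after position(s) 2, 6: anaruoradula
2. e -> o, i -> u / B C0 _: no change
surface: anaruoradula


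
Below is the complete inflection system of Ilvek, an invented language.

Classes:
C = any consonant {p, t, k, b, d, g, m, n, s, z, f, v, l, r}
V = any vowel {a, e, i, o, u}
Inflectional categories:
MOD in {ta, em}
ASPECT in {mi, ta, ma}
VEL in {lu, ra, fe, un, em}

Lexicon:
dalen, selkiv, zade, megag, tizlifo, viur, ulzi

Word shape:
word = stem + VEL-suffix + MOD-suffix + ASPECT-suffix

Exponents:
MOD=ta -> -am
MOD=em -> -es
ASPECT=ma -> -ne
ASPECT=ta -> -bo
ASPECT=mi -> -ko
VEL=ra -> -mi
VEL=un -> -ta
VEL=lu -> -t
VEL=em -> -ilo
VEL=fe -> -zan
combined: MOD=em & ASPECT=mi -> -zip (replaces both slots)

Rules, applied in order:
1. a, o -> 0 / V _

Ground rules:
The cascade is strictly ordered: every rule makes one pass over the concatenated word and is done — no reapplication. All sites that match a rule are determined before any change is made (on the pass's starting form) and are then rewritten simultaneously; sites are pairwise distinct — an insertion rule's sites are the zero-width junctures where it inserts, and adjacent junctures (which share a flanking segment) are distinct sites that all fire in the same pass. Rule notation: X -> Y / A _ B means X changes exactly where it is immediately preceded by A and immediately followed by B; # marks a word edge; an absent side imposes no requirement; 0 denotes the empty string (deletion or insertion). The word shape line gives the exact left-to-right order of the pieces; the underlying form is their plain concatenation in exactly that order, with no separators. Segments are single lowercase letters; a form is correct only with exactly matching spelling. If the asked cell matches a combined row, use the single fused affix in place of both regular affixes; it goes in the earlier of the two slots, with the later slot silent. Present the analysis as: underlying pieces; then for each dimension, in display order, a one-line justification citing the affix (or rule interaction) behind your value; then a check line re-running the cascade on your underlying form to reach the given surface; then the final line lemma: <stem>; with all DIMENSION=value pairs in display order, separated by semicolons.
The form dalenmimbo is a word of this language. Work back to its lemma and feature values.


underlying: dalen-mi-am-bo
MOD=ta - signalled by the affix -am
ASPECT=ta - signalled by the affix -bo
VEL=ra - signalled by the affix -mi
check: dalenmiambo -> dalenmimbo
lemma: dalen; MOD=ta; ASPECT=ta; VEL=ra


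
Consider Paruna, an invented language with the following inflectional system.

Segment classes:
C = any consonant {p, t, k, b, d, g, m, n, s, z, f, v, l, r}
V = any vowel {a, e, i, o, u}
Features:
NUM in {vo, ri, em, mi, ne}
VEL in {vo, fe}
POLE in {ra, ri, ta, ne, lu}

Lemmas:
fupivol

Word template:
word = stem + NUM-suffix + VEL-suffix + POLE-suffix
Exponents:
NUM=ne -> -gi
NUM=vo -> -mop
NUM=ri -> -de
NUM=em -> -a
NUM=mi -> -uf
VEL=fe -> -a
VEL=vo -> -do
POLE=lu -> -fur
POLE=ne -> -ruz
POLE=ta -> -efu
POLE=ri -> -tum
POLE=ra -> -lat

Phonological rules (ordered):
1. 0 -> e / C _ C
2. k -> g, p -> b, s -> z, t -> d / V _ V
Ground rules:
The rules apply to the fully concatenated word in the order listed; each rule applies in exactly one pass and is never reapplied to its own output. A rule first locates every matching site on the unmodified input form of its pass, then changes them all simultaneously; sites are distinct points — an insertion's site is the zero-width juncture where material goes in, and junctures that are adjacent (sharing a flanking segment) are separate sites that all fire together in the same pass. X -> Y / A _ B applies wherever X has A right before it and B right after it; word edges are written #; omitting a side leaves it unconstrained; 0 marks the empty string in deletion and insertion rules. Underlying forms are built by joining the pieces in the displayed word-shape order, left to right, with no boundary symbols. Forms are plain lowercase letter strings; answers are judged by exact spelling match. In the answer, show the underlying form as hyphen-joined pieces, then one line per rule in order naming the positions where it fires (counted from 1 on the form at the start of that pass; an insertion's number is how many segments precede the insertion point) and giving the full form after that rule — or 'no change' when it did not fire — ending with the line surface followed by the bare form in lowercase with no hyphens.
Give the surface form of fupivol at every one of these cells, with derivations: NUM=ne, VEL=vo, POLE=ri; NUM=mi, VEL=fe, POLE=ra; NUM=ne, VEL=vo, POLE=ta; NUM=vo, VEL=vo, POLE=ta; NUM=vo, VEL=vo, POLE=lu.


cell NUM=ne, VEL=vo, POLE=ri:
underlying: fupivol-gi-do-tum
1. 0 -> e / C _ C: inserts after position(s) 7: fupivolegidotum
2. k -> g, p -> b, s -> z, t -> d / V _ V: fires at position(s) 3, 13: fubivolegidodum
surface: fubivolegidodum

cell NUM=mi, VEL=fe, POLE=ra:
underlying: fupivol-uf-a-lat
1. 0 -> e / C _ C: no change
2. k -> g, p -> b, s -> z, t -> d / V _ V: fires at position(s) 3: fubivolufalat
surface: fubivolufalat

cell NUM=ne, VEL=vo, POLE=ta:
underlying: fupivol-gi-do-efu
1. 0 -> e / C _ C: inserts after position(s) 7: fupivolegidoefu
2. k -> g, p -> b, s -> z, t -> d / V _ V: fires at position(s) 3: fubivolegidoefu
surface: fubivolegidoefu

cell NUM=vo, VEL=vo, POLE=ta:
underlying: fupivol-mop-do-efu
1. 0 -> e / C _ C: inserts after position(s) 7, 10: fupivolemopedoefu
2. k -> g, p -> b, s -> z, t -> d / V _ V: fires at position(s) 3, 11: fubivolemobedoefu
surface: fubivolemobedoefu

cell NUM=vo, VEL=vo, POLE=lu:
underlying: fupivol-mop-do-fur
1. 0 -> e / C _ C: inserts after position(s) 7, 10: fupivolemopedofur
2. k -> g, p -> b, s -> z, t -> d / V _ V: fires at position(s) 3, 11: fubivolemobedofur
surface: fubivolemobedofur


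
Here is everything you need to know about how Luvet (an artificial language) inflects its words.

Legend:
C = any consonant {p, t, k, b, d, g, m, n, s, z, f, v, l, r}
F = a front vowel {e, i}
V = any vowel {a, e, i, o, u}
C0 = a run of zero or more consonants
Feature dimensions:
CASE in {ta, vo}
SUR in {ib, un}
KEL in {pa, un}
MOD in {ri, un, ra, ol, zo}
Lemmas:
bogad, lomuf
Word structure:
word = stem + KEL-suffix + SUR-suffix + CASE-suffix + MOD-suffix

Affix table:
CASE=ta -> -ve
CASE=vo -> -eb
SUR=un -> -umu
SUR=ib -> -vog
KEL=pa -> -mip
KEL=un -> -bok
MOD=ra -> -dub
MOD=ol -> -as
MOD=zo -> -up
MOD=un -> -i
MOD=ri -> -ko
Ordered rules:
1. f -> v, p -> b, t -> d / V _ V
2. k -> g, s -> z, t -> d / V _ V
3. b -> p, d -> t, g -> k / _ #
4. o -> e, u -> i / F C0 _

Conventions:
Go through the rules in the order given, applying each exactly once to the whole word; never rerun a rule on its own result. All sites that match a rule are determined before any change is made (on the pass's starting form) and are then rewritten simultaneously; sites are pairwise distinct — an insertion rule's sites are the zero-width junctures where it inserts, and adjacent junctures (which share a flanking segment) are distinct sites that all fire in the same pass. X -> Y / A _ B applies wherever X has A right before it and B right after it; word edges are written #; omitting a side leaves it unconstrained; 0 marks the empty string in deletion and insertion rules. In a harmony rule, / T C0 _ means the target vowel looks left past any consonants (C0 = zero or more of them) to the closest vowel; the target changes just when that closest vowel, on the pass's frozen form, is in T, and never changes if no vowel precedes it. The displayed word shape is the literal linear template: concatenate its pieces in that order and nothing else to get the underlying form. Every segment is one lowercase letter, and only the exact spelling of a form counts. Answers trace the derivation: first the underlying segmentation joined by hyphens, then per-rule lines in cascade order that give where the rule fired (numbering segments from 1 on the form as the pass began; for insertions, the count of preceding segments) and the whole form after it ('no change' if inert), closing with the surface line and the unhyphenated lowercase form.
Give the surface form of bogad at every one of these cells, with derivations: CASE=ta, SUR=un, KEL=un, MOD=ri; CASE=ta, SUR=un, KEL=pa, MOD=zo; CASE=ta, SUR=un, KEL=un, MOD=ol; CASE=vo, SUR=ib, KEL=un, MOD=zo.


cell CASE=ta, SUR=un, KEL=un, MOD=ri:
underlying: bogad-bok-umu-ve-ko
1. f -> v, p -> b, t -> d / V _ V: no change
2. k -> g, s -> z, t -> d / V _ V: fires at position(s) 8, 14: bogadbogumuvego
3. b -> p, d -> t, g -> k / _ #: no change
4. o -> e, u -> i / F C0 _: fires at position(s) 15: bogadbogumuvege
surface: bogadbogumuvege

cell CASE=ta, SUR=un, KEL=pa, MOD=zo:
underlying: bogad-mip-umu-ve-up
1. f -> v, p -> b, t -> d / V _ V: fires at position(s) 8: bogadmibumuveup
2. k -> g, s -> z, t -> d / V _ V: no change
3. b -> p, d -> t, g -> k / _ #: no change
4. o -> e, u -> i / F C0 _: fires at position(s) 9, 14: bogadmibimuveip
surface: bogadmibimuveip

cell CASE=ta, SUR=un, KEL=un, MOD=ol:
underlying: bogad-bok-umu-ve-as
1. f -> v, p -> b, t -> d / V _ V: no change
2. k -> g, s -> z, t -> d / V _ V: fires at position(s) 8: bogadbogumuveas
3. b -> p, d -> t, g -> k / _ #: no change
4. o -> e, u -> i / F C0 _: no change
surface: bogadbogumuveas

cell CASE=vo, SUR=ib, KEL=un, MOD=zo:
underlying: bogad-bok-vog-eb-up
1. f -> v, p -> b, t -> d / V _ V: no change
2. k -> g, s -> z, t -> d / V _ V: no change
3. b -> p, d -> t, g -> k / _ #: no change
4. o -> e, u -> i / F C0 _: fires at position(s) 14: bogadbokvogebip
surface: bogadbokvogebip


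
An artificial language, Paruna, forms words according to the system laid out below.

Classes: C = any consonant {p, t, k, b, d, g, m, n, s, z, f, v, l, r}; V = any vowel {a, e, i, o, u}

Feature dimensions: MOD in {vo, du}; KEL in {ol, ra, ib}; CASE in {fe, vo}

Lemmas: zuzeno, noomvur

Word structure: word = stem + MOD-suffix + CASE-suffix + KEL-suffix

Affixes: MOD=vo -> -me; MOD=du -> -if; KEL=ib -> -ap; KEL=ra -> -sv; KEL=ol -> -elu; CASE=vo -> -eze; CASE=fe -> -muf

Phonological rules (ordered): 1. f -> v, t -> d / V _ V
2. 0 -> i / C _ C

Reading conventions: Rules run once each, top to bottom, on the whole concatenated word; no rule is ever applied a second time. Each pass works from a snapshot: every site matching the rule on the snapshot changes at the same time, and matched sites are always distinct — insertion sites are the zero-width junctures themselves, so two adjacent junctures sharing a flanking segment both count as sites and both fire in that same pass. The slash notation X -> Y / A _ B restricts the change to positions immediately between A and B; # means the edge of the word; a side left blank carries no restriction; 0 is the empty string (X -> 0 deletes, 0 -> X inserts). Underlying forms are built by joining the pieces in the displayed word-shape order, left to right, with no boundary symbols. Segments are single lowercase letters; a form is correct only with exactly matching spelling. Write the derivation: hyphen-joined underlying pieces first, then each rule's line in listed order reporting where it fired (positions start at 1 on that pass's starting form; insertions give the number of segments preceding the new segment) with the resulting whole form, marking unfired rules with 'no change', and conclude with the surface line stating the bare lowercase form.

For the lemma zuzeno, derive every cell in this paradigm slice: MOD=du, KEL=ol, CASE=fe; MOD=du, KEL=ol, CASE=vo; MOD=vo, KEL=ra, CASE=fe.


cell MOD=du, KEL=ol, CASE=fe:
underlying: zuzeno-if-muf-elu
1. f -> v, t -> d / V _ V: fires at position(s) 11: zuzenoifmuvelu
2. 0 -> i / C _ C: inserts after position(s) 8: zuzenoifimuvelu
surface: zuzenoifimuvelu

cell MOD=du, KEL=ol, CASE=vo:
underlying: zuzeno-if-eze-elu
1. f -> v, t -> d / V _ V: fires at position(s) 8: zuzenoivezeelu
2. 0 -> i / C _ C: no change
surface: zuzenoivezeelu

cell MOD=vo, KEL=ra, CASE=fe:
underlying: zuzeno-me-muf-sv
1. f -> v, t -> d / V _ V: no change
2. 0 -> i / C _ C: inserts after position(s) 11, 12: zuzenomemufisiv
surface: zuzenomemufisiv


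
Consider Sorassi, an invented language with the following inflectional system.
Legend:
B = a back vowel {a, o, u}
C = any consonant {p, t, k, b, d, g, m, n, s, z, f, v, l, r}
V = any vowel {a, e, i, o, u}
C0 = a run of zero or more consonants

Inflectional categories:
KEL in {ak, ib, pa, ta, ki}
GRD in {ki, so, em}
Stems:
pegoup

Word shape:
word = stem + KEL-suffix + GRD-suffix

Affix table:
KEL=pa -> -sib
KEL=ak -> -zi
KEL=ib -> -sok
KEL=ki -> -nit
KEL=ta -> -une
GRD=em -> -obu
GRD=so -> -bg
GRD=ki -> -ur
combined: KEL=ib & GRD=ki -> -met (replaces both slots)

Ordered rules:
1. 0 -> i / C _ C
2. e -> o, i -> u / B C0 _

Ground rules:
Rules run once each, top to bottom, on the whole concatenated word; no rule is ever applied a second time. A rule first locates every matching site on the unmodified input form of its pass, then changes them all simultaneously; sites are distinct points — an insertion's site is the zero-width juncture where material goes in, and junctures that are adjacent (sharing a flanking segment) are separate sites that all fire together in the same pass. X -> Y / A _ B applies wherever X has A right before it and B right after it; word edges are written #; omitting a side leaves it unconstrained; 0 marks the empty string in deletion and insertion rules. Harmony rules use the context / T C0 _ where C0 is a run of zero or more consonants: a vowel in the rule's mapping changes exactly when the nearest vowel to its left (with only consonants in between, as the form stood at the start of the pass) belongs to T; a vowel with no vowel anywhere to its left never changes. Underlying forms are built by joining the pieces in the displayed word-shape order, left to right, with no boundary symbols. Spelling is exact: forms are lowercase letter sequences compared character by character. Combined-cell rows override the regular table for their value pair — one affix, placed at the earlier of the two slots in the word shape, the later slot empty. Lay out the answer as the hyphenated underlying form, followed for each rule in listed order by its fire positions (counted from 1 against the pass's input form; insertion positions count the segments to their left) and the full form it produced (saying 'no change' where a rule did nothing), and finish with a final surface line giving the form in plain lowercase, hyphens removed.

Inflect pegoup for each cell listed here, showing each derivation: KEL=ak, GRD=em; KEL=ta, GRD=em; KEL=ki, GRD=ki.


cell KEL=ak, GRD=em:
underlying: pegoup-zi-obu
1. 0 -> i / C _ C: inserts after position(s) 6: pegoupiziobu
2. e -> o, i -> u / B C0 _: fires at position(s) 7: pegoupuziobu
surface: pegoupuziobu

cell KEL=ta, GRD=em:
underlying: pegoup-une-obu
1. 0 -> i / C _ C: no change
2. e -> o, i -> u / B C0 _: fires at position(s) 9: pegoupunoobu
surface: pegoupunoobu

cell KEL=ki, GRD=ki:
underlying: pegoup-nit-ur
1. 0 -> i / C _ C: inserts after position(s) 6: pegoupinitur
2. e -> o, i -> u / B C0 _: fires at position(s) 7: pegoupunitur
surface: pegoupunitur


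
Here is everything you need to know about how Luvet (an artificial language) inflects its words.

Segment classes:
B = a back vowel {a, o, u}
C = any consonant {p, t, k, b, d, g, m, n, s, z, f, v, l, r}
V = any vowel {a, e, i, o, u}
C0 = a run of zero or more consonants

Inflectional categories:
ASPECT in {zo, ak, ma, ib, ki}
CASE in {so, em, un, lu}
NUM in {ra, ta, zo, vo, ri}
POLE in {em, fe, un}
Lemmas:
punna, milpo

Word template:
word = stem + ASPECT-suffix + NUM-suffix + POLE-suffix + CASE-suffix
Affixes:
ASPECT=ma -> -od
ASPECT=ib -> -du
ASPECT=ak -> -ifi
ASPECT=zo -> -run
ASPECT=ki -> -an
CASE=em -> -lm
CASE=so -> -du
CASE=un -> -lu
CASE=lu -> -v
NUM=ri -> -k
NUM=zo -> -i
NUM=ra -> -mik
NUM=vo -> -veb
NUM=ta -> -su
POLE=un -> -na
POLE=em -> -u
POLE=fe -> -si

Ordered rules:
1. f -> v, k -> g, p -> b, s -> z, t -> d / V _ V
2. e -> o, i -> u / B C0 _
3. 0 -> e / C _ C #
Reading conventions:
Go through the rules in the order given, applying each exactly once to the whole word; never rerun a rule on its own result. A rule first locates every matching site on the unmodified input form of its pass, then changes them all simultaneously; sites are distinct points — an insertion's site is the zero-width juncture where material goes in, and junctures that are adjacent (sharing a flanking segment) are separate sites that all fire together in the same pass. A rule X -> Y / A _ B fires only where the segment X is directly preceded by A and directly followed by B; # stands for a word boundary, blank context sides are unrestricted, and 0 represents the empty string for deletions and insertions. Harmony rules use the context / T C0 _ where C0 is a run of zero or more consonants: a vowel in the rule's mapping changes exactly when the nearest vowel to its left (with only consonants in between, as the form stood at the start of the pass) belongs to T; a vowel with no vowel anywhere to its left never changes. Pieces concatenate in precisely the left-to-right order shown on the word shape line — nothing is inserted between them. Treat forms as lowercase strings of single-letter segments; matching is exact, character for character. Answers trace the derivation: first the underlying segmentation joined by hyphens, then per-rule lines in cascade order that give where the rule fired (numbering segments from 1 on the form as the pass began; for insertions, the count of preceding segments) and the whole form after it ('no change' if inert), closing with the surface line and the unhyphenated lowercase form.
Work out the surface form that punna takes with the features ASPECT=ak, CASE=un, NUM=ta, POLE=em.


underlying: punna-ifi-su-u-lu
1. f -> v, k -> g, p -> b, s -> z, t -> d / V _ V: fires at position(s) 7, 9: punnaivizuulu
2. e -> o, i -> u / B C0 _: fires at position(s) 6: punnauvizuulu
3. 0 -> e / C _ C #: no change
surface: punnauvizuulu


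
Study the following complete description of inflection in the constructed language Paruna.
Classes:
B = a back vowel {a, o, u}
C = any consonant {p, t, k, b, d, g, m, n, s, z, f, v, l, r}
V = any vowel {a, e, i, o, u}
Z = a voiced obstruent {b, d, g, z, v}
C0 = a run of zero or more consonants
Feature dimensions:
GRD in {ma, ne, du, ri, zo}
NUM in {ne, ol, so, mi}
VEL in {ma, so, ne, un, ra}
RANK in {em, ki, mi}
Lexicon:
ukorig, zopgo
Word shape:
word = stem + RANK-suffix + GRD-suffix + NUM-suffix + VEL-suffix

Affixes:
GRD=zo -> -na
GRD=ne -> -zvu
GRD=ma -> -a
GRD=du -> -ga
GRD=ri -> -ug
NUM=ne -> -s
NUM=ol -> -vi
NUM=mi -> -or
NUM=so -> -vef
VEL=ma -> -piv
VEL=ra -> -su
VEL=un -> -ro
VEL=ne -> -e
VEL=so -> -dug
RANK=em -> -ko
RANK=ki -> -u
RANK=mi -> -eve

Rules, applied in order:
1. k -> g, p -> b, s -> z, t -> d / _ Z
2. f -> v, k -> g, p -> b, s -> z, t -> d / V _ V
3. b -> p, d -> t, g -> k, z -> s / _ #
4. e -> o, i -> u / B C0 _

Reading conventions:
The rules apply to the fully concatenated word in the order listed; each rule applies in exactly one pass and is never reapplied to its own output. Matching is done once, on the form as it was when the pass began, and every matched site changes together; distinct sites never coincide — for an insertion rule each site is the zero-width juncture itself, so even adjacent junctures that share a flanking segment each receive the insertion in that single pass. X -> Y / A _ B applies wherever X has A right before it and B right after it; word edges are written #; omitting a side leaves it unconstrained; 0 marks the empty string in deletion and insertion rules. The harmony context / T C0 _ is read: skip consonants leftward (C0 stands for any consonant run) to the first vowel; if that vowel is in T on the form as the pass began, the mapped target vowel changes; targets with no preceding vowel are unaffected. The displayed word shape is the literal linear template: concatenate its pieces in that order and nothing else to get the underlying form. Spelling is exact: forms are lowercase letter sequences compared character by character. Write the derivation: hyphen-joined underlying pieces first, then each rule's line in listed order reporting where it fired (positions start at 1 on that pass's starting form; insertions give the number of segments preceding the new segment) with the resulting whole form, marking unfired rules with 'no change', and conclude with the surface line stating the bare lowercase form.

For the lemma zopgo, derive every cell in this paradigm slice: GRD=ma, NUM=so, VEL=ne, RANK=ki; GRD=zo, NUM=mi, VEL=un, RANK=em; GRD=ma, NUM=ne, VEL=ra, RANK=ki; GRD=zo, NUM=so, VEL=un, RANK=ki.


cell GRD=ma, NUM=so, VEL=ne, RANK=ki:
underlying: zopgo-u-a-vef-e
1. k -> g, p -> b, s -> z, t -> d / _ Z: fires at position(s) 3: zobgouavefe
2. f -> v, k -> g, p -> b, s -> z, t -> d / V _ V: fires at position(s) 10: zobgouaveve
3. b -> p, d -> t, g -> k, z -> s / _ #: no change
4. e -> o, i -> u / B C0 _: fires at position(s) 9: zobgouavove
surface: zobgouavove

cell GRD=zo, NUM=mi, VEL=un, RANK=em:
underlying: zopgo-ko-na-or-ro
1. k -> g, p -> b, s -> z, t -> d / _ Z: fires at position(s) 3: zobgokonaorro
2. f -> v, k -> g, p -> b, s -> z, t -> d / V _ V: fires at position(s) 6: zobgogonaorro
3. b -> p, d -> t, g -> k, z -> s / _ #: no change
4. e -> o, i -> u / B C0 _: no change
surface: zobgogonaorro

cell GRD=ma, NUM=ne, VEL=ra, RANK=ki:
underlying: zopgo-u-a-s-su
1. k -> g, p -> b, s -> z, t -> d / _ Z: fires at position(s) 3: zobgouassu
2. f -> v, k -> g, p -> b, s -> z, t -> d / V _ V: no change
3. b -> p, d -> t, g -> k, z -> s / _ #: no change
4. e -> o, i -> u / B C0 _: no change
surface: zobgouassu

cell GRD=zo, NUM=so, VEL=un, RANK=ki:
underlying: zopgo-u-na-vef-ro
1. k -> g, p -> b, s -> z, t -> d / _ Z: fires at position(s) 3: zobgounavefro
2. f -> v, k -> g, p -> b, s -> z, t -> d / V _ V: no change
3. b -> p, d -> t, g -> k, z -> s / _ #: no change
4. e -> o, i -> u / B C0 _: fires at position(s) 10: zobgounavofro
surface: zobgounavofro


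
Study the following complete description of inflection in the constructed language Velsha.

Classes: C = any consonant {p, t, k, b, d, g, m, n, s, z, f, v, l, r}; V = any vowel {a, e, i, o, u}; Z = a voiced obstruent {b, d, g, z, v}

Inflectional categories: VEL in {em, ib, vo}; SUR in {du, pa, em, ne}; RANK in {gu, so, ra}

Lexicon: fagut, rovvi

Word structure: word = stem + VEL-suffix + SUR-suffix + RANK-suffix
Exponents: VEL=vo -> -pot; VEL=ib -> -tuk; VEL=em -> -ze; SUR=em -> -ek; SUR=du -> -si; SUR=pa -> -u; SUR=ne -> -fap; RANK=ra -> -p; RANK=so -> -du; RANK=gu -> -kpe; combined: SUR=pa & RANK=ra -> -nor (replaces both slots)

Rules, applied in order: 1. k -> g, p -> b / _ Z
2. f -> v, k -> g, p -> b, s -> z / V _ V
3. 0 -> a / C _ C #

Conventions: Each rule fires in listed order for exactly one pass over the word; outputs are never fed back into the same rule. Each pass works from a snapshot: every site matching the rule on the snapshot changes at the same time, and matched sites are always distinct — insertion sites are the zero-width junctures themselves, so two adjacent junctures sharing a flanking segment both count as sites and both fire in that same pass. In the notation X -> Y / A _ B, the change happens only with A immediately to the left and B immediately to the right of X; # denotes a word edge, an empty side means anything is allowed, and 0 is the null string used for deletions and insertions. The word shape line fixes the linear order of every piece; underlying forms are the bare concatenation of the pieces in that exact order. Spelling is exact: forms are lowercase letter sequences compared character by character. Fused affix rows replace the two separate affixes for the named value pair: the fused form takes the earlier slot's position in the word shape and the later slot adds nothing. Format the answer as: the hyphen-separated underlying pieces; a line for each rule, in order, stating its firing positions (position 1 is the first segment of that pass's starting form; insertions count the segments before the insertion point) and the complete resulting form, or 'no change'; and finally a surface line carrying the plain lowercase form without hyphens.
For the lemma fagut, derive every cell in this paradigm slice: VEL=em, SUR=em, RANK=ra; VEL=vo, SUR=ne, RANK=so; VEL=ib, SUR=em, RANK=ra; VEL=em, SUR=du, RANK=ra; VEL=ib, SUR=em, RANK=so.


cell VEL=em, SUR=em, RANK=ra:
underlying: fagut-ze-ek-p
1. k -> g, p -> b / _ Z: no change
2. f -> v, k -> g, p -> b, s -> z / V _ V: no change
3. 0 -> a / C _ C #: inserts after position(s) 9: fagutzeekap
surface: fagutzeekap

cell VEL=vo, SUR=ne, RANK=so:
underlying: fagut-pot-fap-du
1. k -> g, p -> b / _ Z: fires at position(s) 11: fagutpotfabdu
2. f -> v, k -> g, p -> b, s -> z / V _ V: no change
3. 0 -> a / C _ C #: no change
surface: fagutpotfabdu

cell VEL=ib, SUR=em, RANK=ra:
underlying: fagut-tuk-ek-p
1. k -> g, p -> b / _ Z: no change
2. f -> v, k -> g, p -> b, s -> z / V _ V: fires at position(s) 8: faguttugekp
3. 0 -> a / C _ C #: inserts after position(s) 10: faguttugekap
surface: faguttugekap

cell VEL=em, SUR=du, RANK=ra:
underlying: fagut-ze-si-p
1. k -> g, p -> b / _ Z: no change
2. f -> v, k -> g, p -> b, s -> z / V _ V: fires at position(s) 8: fagutzezip
3. 0 -> a / C _ C #: no change
surface: fagutzezip

cell VEL=ib, SUR=em, RANK=so:
underlying: fagut-tuk-ek-du
1. k -> g, p -> b / _ Z: fires at position(s) 10: faguttukegdu
2. f -> v, k -> g, p -> b, s -> z / V _ V: fires at position(s) 8: faguttugegdu
3. 0 -> a / C _ C #: no change
surface: faguttugegdu


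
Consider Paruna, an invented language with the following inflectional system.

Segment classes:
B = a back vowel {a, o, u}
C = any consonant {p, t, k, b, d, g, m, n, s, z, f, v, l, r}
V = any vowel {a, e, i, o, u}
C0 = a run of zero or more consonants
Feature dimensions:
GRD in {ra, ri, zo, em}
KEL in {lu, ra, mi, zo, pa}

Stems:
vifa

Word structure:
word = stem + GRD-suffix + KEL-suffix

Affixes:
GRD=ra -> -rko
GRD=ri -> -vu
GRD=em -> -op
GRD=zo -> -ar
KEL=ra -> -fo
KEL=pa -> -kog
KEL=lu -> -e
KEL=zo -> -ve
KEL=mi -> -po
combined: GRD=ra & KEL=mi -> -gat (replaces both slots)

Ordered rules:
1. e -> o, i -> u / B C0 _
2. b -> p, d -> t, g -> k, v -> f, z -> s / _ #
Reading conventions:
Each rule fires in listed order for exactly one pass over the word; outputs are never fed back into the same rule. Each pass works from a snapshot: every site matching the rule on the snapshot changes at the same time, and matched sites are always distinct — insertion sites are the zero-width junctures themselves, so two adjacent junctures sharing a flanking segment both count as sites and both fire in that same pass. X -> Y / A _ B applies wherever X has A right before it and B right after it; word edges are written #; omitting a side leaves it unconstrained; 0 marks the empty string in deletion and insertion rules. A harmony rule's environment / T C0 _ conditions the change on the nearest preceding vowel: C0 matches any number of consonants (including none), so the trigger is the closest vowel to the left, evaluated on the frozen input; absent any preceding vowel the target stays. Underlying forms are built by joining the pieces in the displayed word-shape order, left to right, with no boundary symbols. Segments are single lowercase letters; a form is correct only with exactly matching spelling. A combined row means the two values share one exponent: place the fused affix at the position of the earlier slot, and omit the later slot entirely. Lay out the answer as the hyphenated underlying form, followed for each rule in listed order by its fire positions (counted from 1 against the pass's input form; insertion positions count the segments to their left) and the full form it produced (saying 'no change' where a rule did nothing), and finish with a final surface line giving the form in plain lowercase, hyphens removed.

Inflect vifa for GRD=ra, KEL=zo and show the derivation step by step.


underlying: vifa-rko-ve
1. e -> o, i -> u / B C0 _: fires at position(s) 9: vifarkovo
2. b -> p, d -> t, g -> k, v -> f, z -> s / _ #: no change
surface: vifarkovo


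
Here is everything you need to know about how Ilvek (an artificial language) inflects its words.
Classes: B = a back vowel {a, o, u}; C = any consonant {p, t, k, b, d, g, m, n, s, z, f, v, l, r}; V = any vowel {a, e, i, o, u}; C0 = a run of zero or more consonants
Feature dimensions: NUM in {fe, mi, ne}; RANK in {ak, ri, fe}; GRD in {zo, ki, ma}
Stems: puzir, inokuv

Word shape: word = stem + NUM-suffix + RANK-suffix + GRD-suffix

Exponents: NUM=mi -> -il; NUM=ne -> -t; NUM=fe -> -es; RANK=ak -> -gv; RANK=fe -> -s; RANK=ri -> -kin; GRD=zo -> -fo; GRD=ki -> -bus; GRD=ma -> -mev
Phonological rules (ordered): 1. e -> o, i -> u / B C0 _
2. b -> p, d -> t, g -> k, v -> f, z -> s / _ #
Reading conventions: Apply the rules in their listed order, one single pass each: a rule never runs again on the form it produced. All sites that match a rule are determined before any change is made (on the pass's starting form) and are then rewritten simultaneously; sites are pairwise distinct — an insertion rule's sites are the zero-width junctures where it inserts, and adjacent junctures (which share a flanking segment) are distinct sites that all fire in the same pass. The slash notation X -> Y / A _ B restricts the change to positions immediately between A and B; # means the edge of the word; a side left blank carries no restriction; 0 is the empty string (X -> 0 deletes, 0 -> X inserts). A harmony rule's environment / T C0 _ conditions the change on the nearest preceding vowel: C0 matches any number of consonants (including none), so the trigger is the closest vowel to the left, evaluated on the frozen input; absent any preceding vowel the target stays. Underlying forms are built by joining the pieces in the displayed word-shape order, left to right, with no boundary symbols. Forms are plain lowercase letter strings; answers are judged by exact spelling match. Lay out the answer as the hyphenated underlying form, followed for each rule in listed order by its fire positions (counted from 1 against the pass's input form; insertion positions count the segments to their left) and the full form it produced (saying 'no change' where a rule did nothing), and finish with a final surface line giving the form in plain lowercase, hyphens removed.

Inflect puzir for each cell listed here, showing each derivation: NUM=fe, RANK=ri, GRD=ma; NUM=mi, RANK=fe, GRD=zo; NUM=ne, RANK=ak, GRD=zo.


cell NUM=fe, RANK=ri, GRD=ma:
underlying: puzir-es-kin-mev
1. e -> o, i -> u / B C0 _: fires at position(s) 4: puzureskinmev
2. b -> p, d -> t, g -> k, v -> f, z -> s / _ #: fires at position(s) 13: puzureskinmef
surface: puzureskinmef

cell NUM=mi, RANK=fe, GRD=zo:
underlying: puzir-il-s-fo
1. e -> o, i -> u / B C0 _: fires at position(s) 4: puzurilsfo
2. b -> p, d -> t, g -> k, v -> f, z -> s / _ #: no change
surface: puzurilsfo

cell NUM=ne, RANK=ak, GRD=zo:
underlying: puzir-t-gv-fo
1. e -> o, i -> u / B C0 _: fires at position(s) 4: puzurtgvfo
2. b -> p, d -> t, g -> k, v -> f, z -> s / _ #: no change
surface: puzurtgvfo
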